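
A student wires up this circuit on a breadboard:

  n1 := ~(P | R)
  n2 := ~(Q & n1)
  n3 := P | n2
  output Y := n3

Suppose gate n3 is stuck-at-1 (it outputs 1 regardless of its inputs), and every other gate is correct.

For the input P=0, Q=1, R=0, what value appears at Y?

1

Propagate with n3 forced: n1=1, n2=0, n3=1 [stuck-at-1].
So Y = 1. (Without the fault it would be 0.)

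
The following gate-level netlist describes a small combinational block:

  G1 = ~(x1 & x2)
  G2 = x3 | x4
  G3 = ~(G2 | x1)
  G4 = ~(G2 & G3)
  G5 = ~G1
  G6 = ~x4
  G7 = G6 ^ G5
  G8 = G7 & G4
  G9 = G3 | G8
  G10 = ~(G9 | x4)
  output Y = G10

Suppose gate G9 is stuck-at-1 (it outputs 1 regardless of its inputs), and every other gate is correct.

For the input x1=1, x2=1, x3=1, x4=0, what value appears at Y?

Propagate with G9 forced: G1=0, G2=1, G3=0, G4=1, G5=1, G6=1, G7=0, G8=0, G9=1 [stuck-at-1], G10=0.
So Y = 0. (Without the fault it would be 1.)

0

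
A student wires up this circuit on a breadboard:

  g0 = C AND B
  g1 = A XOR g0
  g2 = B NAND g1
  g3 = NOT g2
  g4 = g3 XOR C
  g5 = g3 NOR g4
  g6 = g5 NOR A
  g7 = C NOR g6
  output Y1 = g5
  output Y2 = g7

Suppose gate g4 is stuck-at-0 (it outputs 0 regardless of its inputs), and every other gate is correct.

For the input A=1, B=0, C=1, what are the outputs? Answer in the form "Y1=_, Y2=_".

Y1=1, Y2=0

Propagate with g4 forced: g0=0, g1=1, g2=1, g3=0, g4=0 [stuck-at-0], g5=1, g6=0, g7=0.
So the outputs are Y1=1, Y2=0. (Without the fault they would be Y1=0, Y2=0.)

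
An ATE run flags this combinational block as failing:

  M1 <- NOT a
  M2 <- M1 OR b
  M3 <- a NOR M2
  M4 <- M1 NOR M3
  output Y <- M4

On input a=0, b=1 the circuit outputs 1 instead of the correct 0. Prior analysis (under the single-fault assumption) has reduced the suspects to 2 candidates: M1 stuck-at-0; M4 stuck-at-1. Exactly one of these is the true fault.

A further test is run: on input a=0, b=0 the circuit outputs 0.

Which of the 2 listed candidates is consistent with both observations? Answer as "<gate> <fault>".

Evaluate each candidate on input a=0, b=0:
  M1 stuck-at-0: M1=0 [stuck-at-0], M2=0, M3=1, M4=0 → 0 — matches
  M4 stuck-at-1: M1=1, M2=1, M3=0, M4=1 [stuck-at-1] → 1 — eliminated
Only M1 stuck-at-0 reproduces the observed 0.

M1 stuck-at-0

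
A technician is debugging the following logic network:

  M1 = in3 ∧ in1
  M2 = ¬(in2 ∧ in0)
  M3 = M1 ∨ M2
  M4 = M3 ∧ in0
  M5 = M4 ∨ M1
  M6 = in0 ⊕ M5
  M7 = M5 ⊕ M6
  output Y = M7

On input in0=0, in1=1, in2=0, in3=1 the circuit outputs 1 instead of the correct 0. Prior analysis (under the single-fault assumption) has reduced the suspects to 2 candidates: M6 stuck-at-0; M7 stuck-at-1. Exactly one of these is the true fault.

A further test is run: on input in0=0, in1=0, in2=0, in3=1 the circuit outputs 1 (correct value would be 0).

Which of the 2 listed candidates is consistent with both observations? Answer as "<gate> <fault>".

Evaluate each candidate on input in0=0, in1=0, in2=0, in3=1:
  M6 stuck-at-0: M1=0, M2=1, M3=1, M4=0, M5=0, M6=0 [stuck-at-0], M7=0 → 0 — eliminated
  M7 stuck-at-1: M1=0, M2=1, M3=1, M4=0, M5=0, M6=0, M7=1 [stuck-at-1] → 1 — matches
Only M7 stuck-at-1 reproduces the observed 1.

M7 stuck-at-1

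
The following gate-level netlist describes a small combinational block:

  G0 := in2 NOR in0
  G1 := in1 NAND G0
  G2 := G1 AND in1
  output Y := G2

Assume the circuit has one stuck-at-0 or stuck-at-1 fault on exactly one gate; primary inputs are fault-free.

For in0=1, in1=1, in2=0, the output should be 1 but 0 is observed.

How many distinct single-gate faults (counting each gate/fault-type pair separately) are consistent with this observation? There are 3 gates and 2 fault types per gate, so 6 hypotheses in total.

3

Fault-free: G0=0, G1=1, G2=1 → 1. Observed 0.
  G0 stuck-at-0: output 1 ✗
  G0 stuck-at-1: output 0 ✓
  G1 stuck-at-0: output 0 ✓
  G1 stuck-at-1: output 1 ✗
  G2 stuck-at-0: output 0 ✓
  G2 stuck-at-1: output 1 ✗
Consistent faults: {G0 stuck-at-1, G1 stuck-at-0, G2 stuck-at-0} — 3 in all.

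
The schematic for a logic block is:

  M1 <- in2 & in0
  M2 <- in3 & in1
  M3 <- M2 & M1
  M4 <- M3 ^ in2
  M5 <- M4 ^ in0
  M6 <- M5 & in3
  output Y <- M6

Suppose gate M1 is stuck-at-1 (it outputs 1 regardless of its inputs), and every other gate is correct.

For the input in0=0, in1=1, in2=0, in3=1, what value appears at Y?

1

Propagate with M1 forced: M1=1 [stuck-at-1], M2=1, M3=1, M4=1, M5=1, M6=1.
So Y = 1. (Without the fault it would be 0.)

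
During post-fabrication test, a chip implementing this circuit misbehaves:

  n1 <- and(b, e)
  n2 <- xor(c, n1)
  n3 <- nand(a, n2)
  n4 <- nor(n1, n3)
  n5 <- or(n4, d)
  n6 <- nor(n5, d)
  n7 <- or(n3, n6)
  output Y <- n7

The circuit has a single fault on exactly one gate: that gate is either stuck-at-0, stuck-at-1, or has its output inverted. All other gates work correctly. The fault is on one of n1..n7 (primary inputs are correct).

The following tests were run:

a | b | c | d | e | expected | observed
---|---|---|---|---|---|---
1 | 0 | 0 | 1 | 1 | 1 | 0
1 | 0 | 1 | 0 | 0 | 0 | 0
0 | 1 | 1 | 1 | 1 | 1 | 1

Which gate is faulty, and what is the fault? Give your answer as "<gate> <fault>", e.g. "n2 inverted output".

Fault-free values for test 1 (a=1, b=0, c=0, d=1, e=1): n1=0, n2=0, n3=1, n4=0, n5=1, n6=0, n7=1, giving Y=1. Observed 0.
Test 1: faults giving observed 0 are {n1 stuck-at-1, n1 inverted output, n2 stuck-at-1, n2 inverted output, n3 stuck-at-0, n3 inverted output, n7 stuck-at-0, n7 inverted output}.
Test 2 (a=1, b=0, c=1, d=0, e=0): fault-free n1=0, n2=1, n3=0, n4=1, n5=1, n6=0, n7=0 → 0; observed 0. Eliminates n1 stuck-at-1, n1 inverted output, n2 inverted output, n3 inverted output, n7 inverted output.
Test 3 (a=0, b=1, c=1, d=1, e=1): fault-free n1=1, n2=0, n3=1, n4=0, n5=1, n6=0, n7=1 → 1; observed 1. Eliminates n3 stuck-at-0, n7 stuck-at-0.
Only n2 stuck-at-1 is consistent with every test.

n2 stuck-at-1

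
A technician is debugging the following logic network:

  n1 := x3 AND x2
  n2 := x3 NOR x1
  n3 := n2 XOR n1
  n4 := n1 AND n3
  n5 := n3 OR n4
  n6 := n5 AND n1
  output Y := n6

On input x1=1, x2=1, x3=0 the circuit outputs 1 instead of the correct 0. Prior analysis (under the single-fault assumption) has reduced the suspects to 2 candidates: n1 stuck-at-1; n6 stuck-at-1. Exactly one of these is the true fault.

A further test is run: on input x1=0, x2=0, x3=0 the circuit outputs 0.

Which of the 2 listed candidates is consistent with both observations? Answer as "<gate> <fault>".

Evaluate each candidate on input x1=0, x2=0, x3=0:
  n1 stuck-at-1: n1=1 [stuck-at-1], n2=1, n3=0, n4=0, n5=0, n6=0 → 0 — matches
  n6 stuck-at-1: n1=0, n2=1, n3=1, n4=0, n5=1, n6=1 [stuck-at-1] → 1 — eliminated
Only n1 stuck-at-1 reproduces the observed 0.

n1 stuck-at-1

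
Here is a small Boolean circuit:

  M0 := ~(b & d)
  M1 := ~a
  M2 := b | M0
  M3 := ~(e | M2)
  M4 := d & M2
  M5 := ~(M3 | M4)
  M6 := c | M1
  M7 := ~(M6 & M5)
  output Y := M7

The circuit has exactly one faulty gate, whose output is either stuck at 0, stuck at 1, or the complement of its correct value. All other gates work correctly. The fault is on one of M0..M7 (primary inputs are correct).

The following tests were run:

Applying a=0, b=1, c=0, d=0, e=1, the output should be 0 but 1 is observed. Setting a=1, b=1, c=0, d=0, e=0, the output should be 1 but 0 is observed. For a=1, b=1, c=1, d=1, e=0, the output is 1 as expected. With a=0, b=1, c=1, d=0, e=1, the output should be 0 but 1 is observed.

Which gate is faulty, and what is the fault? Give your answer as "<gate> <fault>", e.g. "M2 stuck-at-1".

M6 inverted output

Fault-free values for test 1 (a=0, b=1, c=0, d=0, e=1): M0=1, M1=1, M2=1, M3=0, M4=0, M5=1, M6=1, M7=0, giving Y=0. Observed 1.
Test 1: faults giving observed 1 are {M1 stuck-at-0, M1 inverted output, M3 stuck-at-1, M3 inverted output, M4 stuck-at-1, M4 inverted output, M5 stuck-at-0, M5 inverted output, M6 stuck-at-0, M6 inverted output, M7 stuck-at-1, M7 inverted output}.
Test 2 (a=1, b=1, c=0, d=0, e=0): fault-free M0=1, M1=0, M2=1, M3=0, M4=0, M5=1, M6=0, M7=1 → 1; observed 0. Eliminates M1 stuck-at-0, M3 stuck-at-1, M3 inverted output, M4 stuck-at-1, M4 inverted output, M5 stuck-at-0, M5 inverted output, M6 stuck-at-0, M7 stuck-at-1.
Test 3 (a=1, b=1, c=1, d=1, e=0): fault-free M0=0, M1=0, M2=1, M3=0, M4=1, M5=0, M6=1, M7=1 → 1; observed 1. Eliminates M7 inverted output.
Test 4 (a=0, b=1, c=1, d=0, e=1): fault-free M0=1, M1=1, M2=1, M3=0, M4=0, M5=1, M6=1, M7=0 → 0; observed 1. Eliminates M1 inverted output.
Only M6 inverted output is consistent with every test.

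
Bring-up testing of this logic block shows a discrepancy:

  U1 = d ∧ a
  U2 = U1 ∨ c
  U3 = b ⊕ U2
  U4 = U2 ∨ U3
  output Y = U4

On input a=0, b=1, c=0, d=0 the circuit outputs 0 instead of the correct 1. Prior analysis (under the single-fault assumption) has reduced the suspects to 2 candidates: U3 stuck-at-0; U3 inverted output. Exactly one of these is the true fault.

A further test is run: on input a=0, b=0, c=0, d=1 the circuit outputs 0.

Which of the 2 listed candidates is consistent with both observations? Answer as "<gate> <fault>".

Evaluate each candidate on input a=0, b=0, c=0, d=1:
  U3 stuck-at-0: U1=0, U2=0, U3=0 [stuck-at-0], U4=0 → 0 — matches
  U3 inverted output: U1=0, U2=0, U3=1 [inverted output], U4=1 → 1 — eliminated
Only U3 stuck-at-0 reproduces the observed 0.

U3 stuck-at-0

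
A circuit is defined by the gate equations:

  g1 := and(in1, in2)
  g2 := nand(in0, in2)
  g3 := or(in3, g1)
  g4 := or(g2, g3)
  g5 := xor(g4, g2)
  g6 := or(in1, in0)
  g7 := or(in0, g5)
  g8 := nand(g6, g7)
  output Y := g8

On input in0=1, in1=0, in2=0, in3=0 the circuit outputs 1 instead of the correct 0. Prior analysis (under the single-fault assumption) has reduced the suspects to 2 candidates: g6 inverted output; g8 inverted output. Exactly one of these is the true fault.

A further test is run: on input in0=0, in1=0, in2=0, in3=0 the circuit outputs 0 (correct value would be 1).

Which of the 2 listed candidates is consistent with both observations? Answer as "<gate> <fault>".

g8 inverted output

Evaluate each candidate on input in0=0, in1=0, in2=0, in3=0:
  g6 inverted output: g1=0, g2=1, g3=0, g4=1, g5=0, g6=1 [inverted output], g7=0, g8=1 → 1 — eliminated
  g8 inverted output: g1=0, g2=1, g3=0, g4=1, g5=0, g6=0, g7=0, g8=0 [inverted output] → 0 — matches
Only g8 inverted output reproduces the observed 0.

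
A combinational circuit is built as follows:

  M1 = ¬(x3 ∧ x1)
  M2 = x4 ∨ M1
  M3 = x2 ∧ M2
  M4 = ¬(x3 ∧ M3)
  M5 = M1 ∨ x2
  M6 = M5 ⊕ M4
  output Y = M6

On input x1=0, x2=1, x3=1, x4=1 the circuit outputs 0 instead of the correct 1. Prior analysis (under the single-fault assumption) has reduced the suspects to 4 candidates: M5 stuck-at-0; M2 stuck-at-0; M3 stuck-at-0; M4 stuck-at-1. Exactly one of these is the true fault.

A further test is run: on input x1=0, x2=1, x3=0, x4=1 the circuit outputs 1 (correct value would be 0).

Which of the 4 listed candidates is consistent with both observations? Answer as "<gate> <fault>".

M5 stuck-at-0

Evaluate each candidate on input x1=0, x2=1, x3=0, x4=1:
  M5 stuck-at-0: M1=1, M2=1, M3=1, M4=1, M5=0 [stuck-at-0], M6=1 → 1 — matches
  M2 stuck-at-0: M1=1, M2=0 [stuck-at-0], M3=0, M4=1, M5=1, M6=0 → 0 — eliminated
  M3 stuck-at-0: M1=1, M2=1, M3=0 [stuck-at-0], M4=1, M5=1, M6=0 → 0 — eliminated
  M4 stuck-at-1: M1=1, M2=1, M3=1, M4=1 [stuck-at-1], M5=1, M6=0 → 0 — eliminated
Only M5 stuck-at-0 reproduces the observed 1.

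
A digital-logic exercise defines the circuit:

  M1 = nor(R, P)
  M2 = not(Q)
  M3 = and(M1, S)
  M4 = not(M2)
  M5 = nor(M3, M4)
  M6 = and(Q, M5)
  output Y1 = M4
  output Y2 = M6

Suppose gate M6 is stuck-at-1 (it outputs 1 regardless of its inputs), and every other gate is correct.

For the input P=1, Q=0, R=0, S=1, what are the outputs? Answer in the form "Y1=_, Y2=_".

Y1=0, Y2=1

Propagate with M6 forced: M1=0, M2=1, M3=0, M4=0, M5=1, M6=1 [stuck-at-1].
So the outputs are Y1=0, Y2=1. (Without the fault they would be Y1=0, Y2=0.)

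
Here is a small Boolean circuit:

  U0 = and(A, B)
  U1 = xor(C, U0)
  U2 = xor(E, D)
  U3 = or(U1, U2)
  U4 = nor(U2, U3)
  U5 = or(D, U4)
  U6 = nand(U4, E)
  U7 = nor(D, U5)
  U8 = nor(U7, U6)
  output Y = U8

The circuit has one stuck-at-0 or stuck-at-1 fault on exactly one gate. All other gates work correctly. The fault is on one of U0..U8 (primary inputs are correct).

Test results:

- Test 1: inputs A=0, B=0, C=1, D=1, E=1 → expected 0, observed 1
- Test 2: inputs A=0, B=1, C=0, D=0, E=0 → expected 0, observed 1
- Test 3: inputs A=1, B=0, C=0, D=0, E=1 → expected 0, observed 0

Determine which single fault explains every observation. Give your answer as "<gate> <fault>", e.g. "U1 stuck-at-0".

Fault-free values for test 1 (A=0, B=0, C=1, D=1, E=1): U0=0, U1=1, U2=0, U3=1, U4=0, U5=1, U6=1, U7=0, U8=0, giving Y=0. Observed 1.
Test 1: faults giving observed 1 are {U0 stuck-at-1, U1 stuck-at-0, U3 stuck-at-0, U4 stuck-at-1, U6 stuck-at-0, U8 stuck-at-1}.
Test 2 (A=0, B=1, C=0, D=0, E=0): fault-free U0=0, U1=0, U2=0, U3=0, U4=1, U5=1, U6=1, U7=0, U8=0 → 0; observed 1. Eliminates U0 stuck-at-1, U1 stuck-at-0, U3 stuck-at-0, U4 stuck-at-1.
Test 3 (A=1, B=0, C=0, D=0, E=1): fault-free U0=0, U1=0, U2=1, U3=1, U4=0, U5=0, U6=1, U7=1, U8=0 → 0; observed 0. Eliminates U8 stuck-at-1.
Only U6 stuck-at-0 is consistent with every test.

U6 stuck-at-0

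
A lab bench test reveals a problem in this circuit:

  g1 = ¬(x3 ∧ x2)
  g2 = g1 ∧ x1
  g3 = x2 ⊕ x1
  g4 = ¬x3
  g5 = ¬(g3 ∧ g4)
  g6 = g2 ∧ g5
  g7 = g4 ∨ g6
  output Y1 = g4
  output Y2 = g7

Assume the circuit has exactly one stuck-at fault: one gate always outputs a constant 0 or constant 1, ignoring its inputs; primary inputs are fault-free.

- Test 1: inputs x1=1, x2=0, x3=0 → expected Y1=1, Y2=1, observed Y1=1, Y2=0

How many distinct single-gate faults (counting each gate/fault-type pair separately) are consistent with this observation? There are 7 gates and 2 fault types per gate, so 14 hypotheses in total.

1

Fault-free: g1=1, g2=1, g3=1, g4=1, g5=0, g6=0, g7=1 → Y1=1, Y2=1. Observed Y1=1, Y2=0.
  g1 stuck-at-0: output Y1=1, Y2=1 ✗
  g1 stuck-at-1: output Y1=1, Y2=1 ✗
  g2 stuck-at-0: output Y1=1, Y2=1 ✗
  g2 stuck-at-1: output Y1=1, Y2=1 ✗
  g3 stuck-at-0: output Y1=1, Y2=1 ✗
  g3 stuck-at-1: output Y1=1, Y2=1 ✗
  g4 stuck-at-0: output Y1=0, Y2=1 ✗
  g4 stuck-at-1: output Y1=1, Y2=1 ✗
  g5 stuck-at-0: output Y1=1, Y2=1 ✗
  g5 stuck-at-1: output Y1=1, Y2=1 ✗
  g6 stuck-at-0: output Y1=1, Y2=1 ✗
  g6 stuck-at-1: output Y1=1, Y2=1 ✗
  g7 stuck-at-0: output Y1=1, Y2=0 ✓
  g7 stuck-at-1: output Y1=1, Y2=1 ✗
Consistent faults: {g7 stuck-at-0} — 1 in all.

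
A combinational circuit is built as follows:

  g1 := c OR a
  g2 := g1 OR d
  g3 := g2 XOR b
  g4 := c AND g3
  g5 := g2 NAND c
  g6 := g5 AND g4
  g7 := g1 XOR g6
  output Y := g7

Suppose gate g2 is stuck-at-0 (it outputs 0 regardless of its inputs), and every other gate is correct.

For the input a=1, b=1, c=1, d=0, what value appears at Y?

Propagate with g2 forced: g1=1, g2=0 [stuck-at-0], g3=1, g4=1, g5=1, g6=1, g7=0.
So Y = 0. (Without the fault it would be 1.)

0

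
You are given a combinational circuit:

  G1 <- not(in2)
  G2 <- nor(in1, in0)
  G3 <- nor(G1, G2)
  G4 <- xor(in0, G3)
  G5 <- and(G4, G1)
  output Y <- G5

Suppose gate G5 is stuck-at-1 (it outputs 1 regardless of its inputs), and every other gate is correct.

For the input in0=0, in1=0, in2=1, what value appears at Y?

Propagate with G5 forced: G1=0, G2=1, G3=0, G4=0, G5=1 [stuck-at-1].
So Y = 1. (Without the fault it would be 0.)

1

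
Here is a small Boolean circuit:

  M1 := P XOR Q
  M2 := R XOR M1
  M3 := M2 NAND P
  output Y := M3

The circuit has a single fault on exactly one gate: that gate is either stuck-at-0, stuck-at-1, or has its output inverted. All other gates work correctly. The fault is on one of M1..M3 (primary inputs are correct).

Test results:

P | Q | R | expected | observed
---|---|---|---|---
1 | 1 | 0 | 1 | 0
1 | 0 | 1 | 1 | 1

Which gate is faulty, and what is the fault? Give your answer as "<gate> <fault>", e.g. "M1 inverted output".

Fault-free values for test 1 (P=1, Q=1, R=0): M1=0, M2=0, M3=1, giving Y=1. Observed 0.
Test 1: faults giving observed 0 are {M1 stuck-at-1, M1 inverted output, M2 stuck-at-1, M2 inverted output, M3 stuck-at-0, M3 inverted output}.
Test 2 (P=1, Q=0, R=1): fault-free M1=1, M2=0, M3=1 → 1; observed 1. Eliminates M1 inverted output, M2 stuck-at-1, M2 inverted output, M3 stuck-at-0, M3 inverted output.
Only M1 stuck-at-1 is consistent with every test.

M1 stuck-at-1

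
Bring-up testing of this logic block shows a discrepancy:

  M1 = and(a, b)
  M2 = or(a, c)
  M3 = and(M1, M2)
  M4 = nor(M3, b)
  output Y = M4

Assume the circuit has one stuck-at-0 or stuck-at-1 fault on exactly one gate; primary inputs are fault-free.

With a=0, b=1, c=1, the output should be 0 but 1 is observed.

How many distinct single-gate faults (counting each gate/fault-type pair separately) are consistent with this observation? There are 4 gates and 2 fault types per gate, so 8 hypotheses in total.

1

Fault-free: M1=0, M2=1, M3=0, M4=0 → 0. Observed 1.
  M1 stuck-at-0: output 0 ✗
  M1 stuck-at-1: output 0 ✗
  M2 stuck-at-0: output 0 ✗
  M2 stuck-at-1: output 0 ✗
  M3 stuck-at-0: output 0 ✗
  M3 stuck-at-1: output 0 ✗
  M4 stuck-at-0: output 0 ✗
  M4 stuck-at-1: output 1 ✓
Consistent faults: {M4 stuck-at-1} — 1 in all.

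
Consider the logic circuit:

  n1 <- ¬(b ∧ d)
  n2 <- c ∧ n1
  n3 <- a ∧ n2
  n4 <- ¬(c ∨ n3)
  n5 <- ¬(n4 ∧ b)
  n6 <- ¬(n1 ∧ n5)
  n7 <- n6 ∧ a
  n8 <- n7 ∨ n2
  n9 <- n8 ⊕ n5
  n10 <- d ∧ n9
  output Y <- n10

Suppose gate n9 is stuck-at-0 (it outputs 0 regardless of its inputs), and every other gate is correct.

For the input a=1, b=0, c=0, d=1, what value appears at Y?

Propagate with n9 forced: n1=1, n2=0, n3=0, n4=1, n5=1, n6=0, n7=0, n8=0, n9=0 [stuck-at-0], n10=0.
So Y = 0. (Without the fault it would be 1.)

0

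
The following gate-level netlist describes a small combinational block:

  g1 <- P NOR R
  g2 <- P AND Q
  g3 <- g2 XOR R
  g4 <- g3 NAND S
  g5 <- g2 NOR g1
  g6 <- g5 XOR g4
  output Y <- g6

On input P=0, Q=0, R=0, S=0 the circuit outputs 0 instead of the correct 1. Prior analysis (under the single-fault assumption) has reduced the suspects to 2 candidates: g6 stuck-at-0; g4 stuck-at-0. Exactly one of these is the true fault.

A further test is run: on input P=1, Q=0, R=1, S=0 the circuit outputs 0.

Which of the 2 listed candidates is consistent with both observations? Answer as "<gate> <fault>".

g6 stuck-at-0

Evaluate each candidate on input P=1, Q=0, R=1, S=0:
  g6 stuck-at-0: g1=0, g2=0, g3=1, g4=1, g5=1, g6=0 [stuck-at-0] → 0 — matches
  g4 stuck-at-0: g1=0, g2=0, g3=1, g4=0 [stuck-at-0], g5=1, g6=1 → 1 — eliminated
Only g6 stuck-at-0 reproduces the observed 0.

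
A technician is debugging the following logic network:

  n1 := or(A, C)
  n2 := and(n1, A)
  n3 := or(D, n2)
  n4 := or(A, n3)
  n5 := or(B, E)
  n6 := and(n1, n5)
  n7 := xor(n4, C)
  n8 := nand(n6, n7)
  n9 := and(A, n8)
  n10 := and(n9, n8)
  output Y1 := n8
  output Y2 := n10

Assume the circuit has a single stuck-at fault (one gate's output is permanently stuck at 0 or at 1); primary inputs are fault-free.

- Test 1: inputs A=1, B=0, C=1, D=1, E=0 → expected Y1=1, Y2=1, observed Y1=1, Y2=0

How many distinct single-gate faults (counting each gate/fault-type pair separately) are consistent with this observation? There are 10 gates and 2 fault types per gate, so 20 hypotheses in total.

Fault-free: n1=1, n2=1, n3=1, n4=1, n5=0, n6=0, n7=0, n8=1, n9=1, n10=1 → Y1=1, Y2=1. Observed Y1=1, Y2=0.
  n1: none of the 2 fault types match ✗
  n2: none of the 2 fault types match ✗
  n3: none of the 2 fault types match ✗
  n4: none of the 2 fault types match ✗
  n5: none of the 2 fault types match ✗
  n6: none of the 2 fault types match ✗
  n7: none of the 2 fault types match ✗
  n8: none of the 2 fault types match ✗
  n9: stuck-at-0 ✓; others ✗
  n10: stuck-at-0 ✓; others ✗
Consistent faults: {n9 stuck-at-0, n10 stuck-at-0} — 2 in all.

2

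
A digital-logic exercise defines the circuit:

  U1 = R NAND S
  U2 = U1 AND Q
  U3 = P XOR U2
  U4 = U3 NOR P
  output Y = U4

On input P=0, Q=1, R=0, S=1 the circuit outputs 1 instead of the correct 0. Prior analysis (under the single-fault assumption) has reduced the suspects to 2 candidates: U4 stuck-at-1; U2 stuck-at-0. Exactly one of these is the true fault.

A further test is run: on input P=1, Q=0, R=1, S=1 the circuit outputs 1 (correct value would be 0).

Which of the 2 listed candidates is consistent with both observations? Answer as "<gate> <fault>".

Evaluate each candidate on input P=1, Q=0, R=1, S=1:
  U4 stuck-at-1: U1=0, U2=0, U3=1, U4=1 [stuck-at-1] → 1 — matches
  U2 stuck-at-0: U1=0, U2=0 [stuck-at-0], U3=1, U4=0 → 0 — eliminated
Only U4 stuck-at-1 reproduces the observed 1.

U4 stuck-at-1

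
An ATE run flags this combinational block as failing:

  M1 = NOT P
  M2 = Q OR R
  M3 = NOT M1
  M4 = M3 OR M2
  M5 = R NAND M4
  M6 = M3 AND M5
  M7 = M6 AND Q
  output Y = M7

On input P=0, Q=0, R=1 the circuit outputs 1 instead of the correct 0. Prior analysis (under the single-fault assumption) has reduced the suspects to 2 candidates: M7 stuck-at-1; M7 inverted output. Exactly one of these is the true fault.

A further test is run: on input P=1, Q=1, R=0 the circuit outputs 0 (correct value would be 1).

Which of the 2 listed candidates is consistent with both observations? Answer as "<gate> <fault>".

Evaluate each candidate on input P=1, Q=1, R=0:
  M7 stuck-at-1: M1=0, M2=1, M3=1, M4=1, M5=1, M6=1, M7=1 [stuck-at-1] → 1 — eliminated
  M7 inverted output: M1=0, M2=1, M3=1, M4=1, M5=1, M6=1, M7=0 [inverted output] → 0 — matches
Only M7 inverted output reproduces the observed 0.

M7 inverted output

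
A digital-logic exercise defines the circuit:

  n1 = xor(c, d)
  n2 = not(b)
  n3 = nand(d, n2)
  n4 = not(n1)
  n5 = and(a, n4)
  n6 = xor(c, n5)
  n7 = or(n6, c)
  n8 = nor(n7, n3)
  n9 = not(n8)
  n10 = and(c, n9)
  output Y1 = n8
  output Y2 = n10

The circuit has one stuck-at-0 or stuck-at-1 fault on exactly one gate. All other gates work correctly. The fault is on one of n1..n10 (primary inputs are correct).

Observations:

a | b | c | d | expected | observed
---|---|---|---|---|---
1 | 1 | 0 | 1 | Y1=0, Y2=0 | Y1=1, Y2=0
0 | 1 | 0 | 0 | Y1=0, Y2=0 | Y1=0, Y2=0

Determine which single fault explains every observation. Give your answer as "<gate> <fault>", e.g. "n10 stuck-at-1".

n2 stuck-at-1

Fault-free values for test 1 (a=1, b=1, c=0, d=1): n1=1, n2=0, n3=1, n4=0, n5=0, n6=0, n7=0, n8=0, n9=1, n10=0, giving Y1=0, Y2=0. Observed Y1=1, Y2=0.
Test 1: faults giving observed Y1=1, Y2=0 are {n2 stuck-at-1, n3 stuck-at-0, n8 stuck-at-1}.
Test 2 (a=0, b=1, c=0, d=0): fault-free n1=0, n2=0, n3=1, n4=1, n5=0, n6=0, n7=0, n8=0, n9=1, n10=0 → Y1=0, Y2=0; observed Y1=0, Y2=0. Eliminates n3 stuck-at-0, n8 stuck-at-1.
Only n2 stuck-at-1 is consistent with every test.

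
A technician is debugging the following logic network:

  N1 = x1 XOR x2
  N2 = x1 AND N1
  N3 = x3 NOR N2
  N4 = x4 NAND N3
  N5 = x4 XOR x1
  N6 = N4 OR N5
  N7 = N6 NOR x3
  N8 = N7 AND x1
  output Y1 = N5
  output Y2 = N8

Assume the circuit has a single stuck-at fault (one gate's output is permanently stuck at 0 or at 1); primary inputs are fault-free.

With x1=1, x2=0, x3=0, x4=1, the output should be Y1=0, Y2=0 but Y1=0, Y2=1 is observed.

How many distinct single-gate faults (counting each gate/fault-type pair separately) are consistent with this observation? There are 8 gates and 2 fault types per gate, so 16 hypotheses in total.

7

Fault-free: N1=1, N2=1, N3=0, N4=1, N5=0, N6=1, N7=0, N8=0 → Y1=0, Y2=0. Observed Y1=0, Y2=1.
  N1: stuck-at-0 ✓; others ✗
  N2: stuck-at-0 ✓; others ✗
  N3: stuck-at-1 ✓; others ✗
  N4: stuck-at-0 ✓; others ✗
  N5: none of the 2 fault types match ✗
  N6: stuck-at-0 ✓; others ✗
  N7: stuck-at-1 ✓; others ✗
  N8: stuck-at-1 ✓; others ✗
Consistent faults: {N1 stuck-at-0, N2 stuck-at-0, N3 stuck-at-1, N4 stuck-at-0, N6 stuck-at-0, N7 stuck-at-1, N8 stuck-at-1} — 7 in all.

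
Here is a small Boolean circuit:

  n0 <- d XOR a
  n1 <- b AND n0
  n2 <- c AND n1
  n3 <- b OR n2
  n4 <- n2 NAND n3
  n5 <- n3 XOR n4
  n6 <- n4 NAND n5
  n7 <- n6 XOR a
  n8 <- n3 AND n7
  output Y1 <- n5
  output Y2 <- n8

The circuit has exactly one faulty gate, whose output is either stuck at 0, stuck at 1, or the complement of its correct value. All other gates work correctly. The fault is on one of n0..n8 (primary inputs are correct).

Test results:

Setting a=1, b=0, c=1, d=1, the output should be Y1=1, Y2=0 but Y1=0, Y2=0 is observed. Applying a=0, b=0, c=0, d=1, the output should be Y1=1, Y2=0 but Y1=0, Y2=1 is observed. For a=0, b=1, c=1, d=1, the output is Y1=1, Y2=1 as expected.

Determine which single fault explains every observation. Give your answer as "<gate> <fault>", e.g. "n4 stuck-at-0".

n3 stuck-at-1

Fault-free values for test 1 (a=1, b=0, c=1, d=1): n0=0, n1=0, n2=0, n3=0, n4=1, n5=1, n6=0, n7=1, n8=0, giving Y1=1, Y2=0. Observed Y1=0, Y2=0.
Test 1: faults giving observed Y1=0, Y2=0 are {n3 stuck-at-1, n3 inverted output, n4 stuck-at-0, n4 inverted output, n5 stuck-at-0, n5 inverted output}.
Test 2 (a=0, b=0, c=0, d=1): fault-free n0=1, n1=0, n2=0, n3=0, n4=1, n5=1, n6=0, n7=0, n8=0 → Y1=1, Y2=0; observed Y1=0, Y2=1. Eliminates n4 stuck-at-0, n4 inverted output, n5 stuck-at-0, n5 inverted output.
Test 3 (a=0, b=1, c=1, d=1): fault-free n0=1, n1=1, n2=1, n3=1, n4=0, n5=1, n6=1, n7=1, n8=1 → Y1=1, Y2=1; observed Y1=1, Y2=1. Eliminates n3 inverted output.
Only n3 stuck-at-1 is consistent with every test.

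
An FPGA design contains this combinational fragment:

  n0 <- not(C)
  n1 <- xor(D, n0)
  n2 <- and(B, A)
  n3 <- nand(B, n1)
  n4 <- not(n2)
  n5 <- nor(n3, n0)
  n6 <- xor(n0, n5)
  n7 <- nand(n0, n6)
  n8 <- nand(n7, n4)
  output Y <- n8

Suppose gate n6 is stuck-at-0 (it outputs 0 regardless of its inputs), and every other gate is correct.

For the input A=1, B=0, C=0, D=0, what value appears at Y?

0

Propagate with n6 forced: n0=1, n1=1, n2=0, n3=1, n4=1, n5=0, n6=0 [stuck-at-0], n7=1, n8=0.
So Y = 0. (Without the fault it would be 1.)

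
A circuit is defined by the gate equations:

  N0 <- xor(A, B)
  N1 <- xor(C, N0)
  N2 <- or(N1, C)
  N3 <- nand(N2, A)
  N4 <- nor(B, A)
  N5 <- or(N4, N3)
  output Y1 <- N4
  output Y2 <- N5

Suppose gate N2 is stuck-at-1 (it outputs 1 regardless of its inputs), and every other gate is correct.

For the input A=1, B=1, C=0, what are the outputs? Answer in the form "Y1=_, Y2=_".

Y1=0, Y2=0

Propagate with N2 forced: N0=0, N1=0, N2=1 [stuck-at-1], N3=0, N4=0, N5=0.
So the outputs are Y1=0, Y2=0. (Without the fault they would be Y1=0, Y2=1.)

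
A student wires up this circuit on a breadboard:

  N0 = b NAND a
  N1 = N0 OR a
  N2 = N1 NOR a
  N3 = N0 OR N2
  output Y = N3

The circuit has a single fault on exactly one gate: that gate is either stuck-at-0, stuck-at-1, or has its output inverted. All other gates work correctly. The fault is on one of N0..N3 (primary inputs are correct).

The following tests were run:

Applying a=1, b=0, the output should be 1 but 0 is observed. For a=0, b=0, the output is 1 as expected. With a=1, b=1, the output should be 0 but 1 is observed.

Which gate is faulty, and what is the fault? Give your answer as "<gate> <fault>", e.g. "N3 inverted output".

N0 inverted output

Fault-free values for test 1 (a=1, b=0): N0=1, N1=1, N2=0, N3=1, giving Y=1. Observed 0.
Test 1: faults giving observed 0 are {N0 stuck-at-0, N0 inverted output, N3 stuck-at-0, N3 inverted output}.
Test 2 (a=0, b=0): fault-free N0=1, N1=1, N2=0, N3=1 → 1; observed 1. Eliminates N3 stuck-at-0, N3 inverted output.
Test 3 (a=1, b=1): fault-free N0=0, N1=1, N2=0, N3=0 → 0; observed 1. Eliminates N0 stuck-at-0.
Only N0 inverted output is consistent with every test.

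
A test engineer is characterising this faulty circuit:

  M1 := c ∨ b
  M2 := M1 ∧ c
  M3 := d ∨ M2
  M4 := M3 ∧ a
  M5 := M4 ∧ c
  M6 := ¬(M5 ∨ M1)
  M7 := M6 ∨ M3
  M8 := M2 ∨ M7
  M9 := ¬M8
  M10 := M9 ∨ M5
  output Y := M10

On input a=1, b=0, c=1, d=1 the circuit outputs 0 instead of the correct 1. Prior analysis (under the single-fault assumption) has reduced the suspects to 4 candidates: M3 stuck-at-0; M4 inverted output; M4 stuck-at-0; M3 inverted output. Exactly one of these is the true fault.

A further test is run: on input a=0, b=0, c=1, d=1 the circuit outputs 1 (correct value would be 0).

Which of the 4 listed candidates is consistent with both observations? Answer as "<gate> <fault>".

M4 inverted output

Evaluate each candidate on input a=0, b=0, c=1, d=1:
  M3 stuck-at-0: M1=1, M2=1, M3=0 [stuck-at-0], M4=0, M5=0, M6=0, M7=0, M8=1, M9=0, M10=0 → 0 — eliminated
  M4 inverted output: M1=1, M2=1, M3=1, M4=1 [inverted output], M5=1, M6=0, M7=1, M8=1, M9=0, M10=1 → 1 — matches
  M4 stuck-at-0: M1=1, M2=1, M3=1, M4=0 [stuck-at-0], M5=0, M6=0, M7=1, M8=1, M9=0, M10=0 → 0 — eliminated
  M3 inverted output: M1=1, M2=1, M3=0 [inverted output], M4=0, M5=0, M6=0, M7=0, M8=1, M9=0, M10=0 → 0 — eliminated
Only M4 inverted output reproduces the observed 1.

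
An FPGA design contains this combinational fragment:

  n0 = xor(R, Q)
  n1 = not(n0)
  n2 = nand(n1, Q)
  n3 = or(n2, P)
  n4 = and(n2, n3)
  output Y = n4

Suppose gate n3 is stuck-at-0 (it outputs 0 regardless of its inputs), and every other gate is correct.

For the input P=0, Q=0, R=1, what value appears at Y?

Propagate with n3 forced: n0=1, n1=0, n2=1, n3=0 [stuck-at-0], n4=0.
So Y = 0. (Without the fault it would be 1.)

0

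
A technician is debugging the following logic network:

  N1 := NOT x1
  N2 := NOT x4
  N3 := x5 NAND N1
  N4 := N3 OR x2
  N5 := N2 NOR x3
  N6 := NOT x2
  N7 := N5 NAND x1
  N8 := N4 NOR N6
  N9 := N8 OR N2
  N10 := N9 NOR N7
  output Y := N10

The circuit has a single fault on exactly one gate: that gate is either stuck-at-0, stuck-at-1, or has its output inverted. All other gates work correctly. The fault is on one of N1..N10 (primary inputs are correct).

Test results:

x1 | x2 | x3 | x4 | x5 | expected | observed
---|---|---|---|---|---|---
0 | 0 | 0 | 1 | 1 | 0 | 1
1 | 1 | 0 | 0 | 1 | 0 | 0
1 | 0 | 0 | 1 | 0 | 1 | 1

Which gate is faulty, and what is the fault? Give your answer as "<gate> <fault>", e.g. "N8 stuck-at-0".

N7 stuck-at-0

Fault-free values for test 1 (x1=0, x2=0, x3=0, x4=1, x5=1): N1=1, N2=0, N3=0, N4=0, N5=1, N6=1, N7=1, N8=0, N9=0, N10=0, giving Y=0. Observed 1.
Test 1: faults giving observed 1 are {N7 stuck-at-0, N7 inverted output, N10 stuck-at-1, N10 inverted output}.
Test 2 (x1=1, x2=1, x3=0, x4=0, x5=1): fault-free N1=0, N2=1, N3=1, N4=1, N5=0, N6=0, N7=1, N8=0, N9=1, N10=0 → 0; observed 0. Eliminates N10 stuck-at-1, N10 inverted output.
Test 3 (x1=1, x2=0, x3=0, x4=1, x5=0): fault-free N1=0, N2=0, N3=1, N4=1, N5=1, N6=1, N7=0, N8=0, N9=0, N10=1 → 1; observed 1. Eliminates N7 inverted output.
Only N7 stuck-at-0 is consistent with every test.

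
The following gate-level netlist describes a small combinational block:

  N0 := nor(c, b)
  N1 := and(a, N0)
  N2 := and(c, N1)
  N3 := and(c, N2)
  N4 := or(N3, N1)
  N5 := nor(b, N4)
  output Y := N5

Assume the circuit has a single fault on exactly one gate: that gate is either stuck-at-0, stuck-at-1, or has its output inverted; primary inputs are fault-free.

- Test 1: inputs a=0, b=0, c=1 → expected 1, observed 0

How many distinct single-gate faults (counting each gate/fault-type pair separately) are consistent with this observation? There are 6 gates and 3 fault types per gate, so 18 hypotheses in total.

10

Fault-free: N0=0, N1=0, N2=0, N3=0, N4=0, N5=1 → 1. Observed 0.
  N0: none of the 3 fault types match ✗
  N1: stuck-at-1, inverted output ✓; others ✗
  N2: stuck-at-1, inverted output ✓; others ✗
  N3: stuck-at-1, inverted output ✓; others ✗
  N4: stuck-at-1, inverted output ✓; others ✗
  N5: stuck-at-0, inverted output ✓; others ✗
Consistent faults: {N1 stuck-at-1, N1 inverted output, N2 stuck-at-1, N2 inverted output, N3 stuck-at-1, N3 inverted output, N4 stuck-at-1, N4 inverted output, N5 stuck-at-0, N5 inverted output} — 10 in all.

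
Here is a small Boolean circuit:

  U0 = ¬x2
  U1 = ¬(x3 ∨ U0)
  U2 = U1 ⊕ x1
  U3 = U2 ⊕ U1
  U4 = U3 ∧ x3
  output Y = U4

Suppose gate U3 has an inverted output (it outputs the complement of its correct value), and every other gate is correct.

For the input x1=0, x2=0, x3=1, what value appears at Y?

1

Propagate with U3 forced: U0=1, U1=0, U2=0, U3=1 [inverted output], U4=1.
So Y = 1. (Without the fault it would be 0.)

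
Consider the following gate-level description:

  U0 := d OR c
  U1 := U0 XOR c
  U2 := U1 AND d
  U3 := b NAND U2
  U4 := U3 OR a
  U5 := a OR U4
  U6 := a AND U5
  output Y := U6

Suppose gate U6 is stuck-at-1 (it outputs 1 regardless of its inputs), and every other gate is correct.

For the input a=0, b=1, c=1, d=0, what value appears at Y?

Propagate with U6 forced: U0=1, U1=0, U2=0, U3=1, U4=1, U5=1, U6=1 [stuck-at-1].
So Y = 1. (Without the fault it would be 0.)

1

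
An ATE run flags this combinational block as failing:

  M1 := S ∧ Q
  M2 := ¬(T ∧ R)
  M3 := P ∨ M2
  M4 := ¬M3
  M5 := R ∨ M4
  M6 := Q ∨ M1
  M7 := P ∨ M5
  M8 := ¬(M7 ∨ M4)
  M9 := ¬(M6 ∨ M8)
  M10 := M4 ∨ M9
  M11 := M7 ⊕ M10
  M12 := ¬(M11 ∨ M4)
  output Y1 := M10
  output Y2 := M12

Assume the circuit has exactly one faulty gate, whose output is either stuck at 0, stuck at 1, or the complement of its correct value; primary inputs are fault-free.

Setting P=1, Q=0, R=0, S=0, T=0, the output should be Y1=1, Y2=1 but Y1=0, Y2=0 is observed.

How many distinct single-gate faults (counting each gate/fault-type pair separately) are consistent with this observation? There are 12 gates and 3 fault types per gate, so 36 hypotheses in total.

10

Fault-free: M1=0, M2=1, M3=1, M4=0, M5=0, M6=0, M7=1, M8=0, M9=1, M10=1, M11=0, M12=1 → Y1=1, Y2=1. Observed Y1=0, Y2=0.
  M1: stuck-at-1, inverted output ✓; others ✗
  M2: none of the 3 fault types match ✗
  M3: none of the 3 fault types match ✗
  M4: none of the 3 fault types match ✗
  M5: none of the 3 fault types match ✗
  M6: stuck-at-1, inverted output ✓; others ✗
  M7: none of the 3 fault types match ✗
  M8: stuck-at-1, inverted output ✓; others ✗
  M9: stuck-at-0, inverted output ✓; others ✗
  M10: stuck-at-0, inverted output ✓; others ✗
  M11: none of the 3 fault types match ✗
  M12: none of the 3 fault types match ✗
Consistent faults: {M1 stuck-at-1, M1 inverted output, M6 stuck-at-1, M6 inverted output, M8 stuck-at-1, M8 inverted output, M9 stuck-at-0, M9 inverted output, M10 stuck-at-0, M10 inverted output} — 10 in all.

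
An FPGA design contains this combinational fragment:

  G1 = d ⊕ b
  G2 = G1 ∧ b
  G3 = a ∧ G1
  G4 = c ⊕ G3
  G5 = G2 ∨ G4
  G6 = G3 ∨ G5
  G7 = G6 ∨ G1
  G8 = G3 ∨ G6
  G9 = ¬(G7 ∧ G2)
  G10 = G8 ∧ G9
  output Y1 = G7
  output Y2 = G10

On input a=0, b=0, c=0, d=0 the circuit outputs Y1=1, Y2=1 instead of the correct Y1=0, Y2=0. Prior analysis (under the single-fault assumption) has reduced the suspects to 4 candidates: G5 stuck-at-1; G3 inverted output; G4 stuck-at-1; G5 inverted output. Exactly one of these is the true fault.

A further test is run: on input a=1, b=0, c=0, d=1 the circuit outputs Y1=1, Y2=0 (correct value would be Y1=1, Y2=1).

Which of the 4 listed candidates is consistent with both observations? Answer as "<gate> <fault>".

Evaluate each candidate on input a=1, b=0, c=0, d=1:
  G5 stuck-at-1: G1=1, G2=0, G3=1, G4=1, G5=1 [stuck-at-1], G6=1, G7=1, G8=1, G9=1, G10=1 → Y1=1, Y2=1 — eliminated
  G3 inverted output: G1=1, G2=0, G3=0 [inverted output], G4=0, G5=0, G6=0, G7=1, G8=0, G9=1, G10=0 → Y1=1, Y2=0 — matches
  G4 stuck-at-1: G1=1, G2=0, G3=1, G4=1 [stuck-at-1], G5=1, G6=1, G7=1, G8=1, G9=1, G10=1 → Y1=1, Y2=1 — eliminated
  G5 inverted output: G1=1, G2=0, G3=1, G4=1, G5=0 [inverted output], G6=1, G7=1, G8=1, G9=1, G10=1 → Y1=1, Y2=1 — eliminated
Only G3 inverted output reproduces the observed Y1=1, Y2=0.

G3 inverted output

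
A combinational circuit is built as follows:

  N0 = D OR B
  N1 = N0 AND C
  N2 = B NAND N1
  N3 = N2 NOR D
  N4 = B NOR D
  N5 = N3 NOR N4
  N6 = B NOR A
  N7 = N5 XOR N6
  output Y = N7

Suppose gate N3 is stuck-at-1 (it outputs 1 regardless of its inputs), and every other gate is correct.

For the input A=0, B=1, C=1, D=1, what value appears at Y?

Propagate with N3 forced: N0=1, N1=1, N2=0, N3=1 [stuck-at-1], N4=0, N5=0, N6=0, N7=0.
So Y = 0. (Without the fault it would be 1.)

0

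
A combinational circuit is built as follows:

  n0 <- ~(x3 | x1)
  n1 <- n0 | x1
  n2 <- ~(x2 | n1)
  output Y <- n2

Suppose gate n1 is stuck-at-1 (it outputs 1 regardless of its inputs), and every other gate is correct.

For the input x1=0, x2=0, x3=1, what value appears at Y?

Propagate with n1 forced: n0=0, n1=1 [stuck-at-1], n2=0.
So Y = 0. (Without the fault it would be 1.)

0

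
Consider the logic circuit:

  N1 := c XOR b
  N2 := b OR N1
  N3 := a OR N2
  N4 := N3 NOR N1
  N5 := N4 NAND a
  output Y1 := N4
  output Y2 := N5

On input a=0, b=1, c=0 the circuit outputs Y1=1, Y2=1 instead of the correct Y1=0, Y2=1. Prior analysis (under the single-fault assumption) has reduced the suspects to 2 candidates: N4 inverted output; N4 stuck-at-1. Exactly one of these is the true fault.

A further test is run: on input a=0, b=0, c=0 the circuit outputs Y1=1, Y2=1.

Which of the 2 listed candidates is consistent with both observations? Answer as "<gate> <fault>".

N4 stuck-at-1

Evaluate each candidate on input a=0, b=0, c=0:
  N4 inverted output: N1=0, N2=0, N3=0, N4=0 [inverted output], N5=1 → Y1=0, Y2=1 — eliminated
  N4 stuck-at-1: N1=0, N2=0, N3=0, N4=1 [stuck-at-1], N5=1 → Y1=1, Y2=1 — matches
Only N4 stuck-at-1 reproduces the observed Y1=1, Y2=1.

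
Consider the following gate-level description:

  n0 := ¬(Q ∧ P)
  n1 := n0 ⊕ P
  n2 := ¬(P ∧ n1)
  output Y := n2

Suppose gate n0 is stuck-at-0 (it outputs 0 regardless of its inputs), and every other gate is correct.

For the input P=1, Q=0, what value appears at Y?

Propagate with n0 forced: n0=0 [stuck-at-0], n1=1, n2=0.
So Y = 0. (Without the fault it would be 1.)

0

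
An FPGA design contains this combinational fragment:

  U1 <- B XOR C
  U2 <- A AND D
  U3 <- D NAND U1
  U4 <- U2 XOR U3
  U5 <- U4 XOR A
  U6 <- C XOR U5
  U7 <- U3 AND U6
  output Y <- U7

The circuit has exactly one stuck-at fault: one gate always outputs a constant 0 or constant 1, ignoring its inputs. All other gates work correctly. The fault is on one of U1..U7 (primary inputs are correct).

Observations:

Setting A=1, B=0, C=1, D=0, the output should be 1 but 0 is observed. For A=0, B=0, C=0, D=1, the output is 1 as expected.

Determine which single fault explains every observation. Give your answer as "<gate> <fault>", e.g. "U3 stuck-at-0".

Fault-free values for test 1 (A=1, B=0, C=1, D=0): U1=1, U2=0, U3=1, U4=1, U5=0, U6=1, U7=1, giving Y=1. Observed 0.
Test 1: faults giving observed 0 are {U2 stuck-at-1, U3 stuck-at-0, U4 stuck-at-0, U5 stuck-at-1, U6 stuck-at-0, U7 stuck-at-0}.
Test 2 (A=0, B=0, C=0, D=1): fault-free U1=0, U2=0, U3=1, U4=1, U5=1, U6=1, U7=1 → 1; observed 1. Eliminates U2 stuck-at-1, U3 stuck-at-0, U4 stuck-at-0, U6 stuck-at-0, U7 stuck-at-0.
Only U5 stuck-at-1 is consistent with every test.

U5 stuck-at-1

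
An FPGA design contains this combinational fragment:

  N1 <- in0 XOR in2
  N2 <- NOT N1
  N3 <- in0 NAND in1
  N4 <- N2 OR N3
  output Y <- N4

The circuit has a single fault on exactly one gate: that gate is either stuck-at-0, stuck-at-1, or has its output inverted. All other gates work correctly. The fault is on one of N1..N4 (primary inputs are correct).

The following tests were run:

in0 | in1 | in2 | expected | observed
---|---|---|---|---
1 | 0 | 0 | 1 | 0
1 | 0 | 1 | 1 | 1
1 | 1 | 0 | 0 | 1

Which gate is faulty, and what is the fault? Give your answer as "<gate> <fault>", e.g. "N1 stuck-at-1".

Fault-free values for test 1 (in0=1, in1=0, in2=0): N1=1, N2=0, N3=1, N4=1, giving Y=1. Observed 0.
Test 1: faults giving observed 0 are {N3 stuck-at-0, N3 inverted output, N4 stuck-at-0, N4 inverted output}.
Test 2 (in0=1, in1=0, in2=1): fault-free N1=0, N2=1, N3=1, N4=1 → 1; observed 1. Eliminates N4 stuck-at-0, N4 inverted output.
Test 3 (in0=1, in1=1, in2=0): fault-free N1=1, N2=0, N3=0, N4=0 → 0; observed 1. Eliminates N3 stuck-at-0.
Only N3 inverted output is consistent with every test.

N3 inverted output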